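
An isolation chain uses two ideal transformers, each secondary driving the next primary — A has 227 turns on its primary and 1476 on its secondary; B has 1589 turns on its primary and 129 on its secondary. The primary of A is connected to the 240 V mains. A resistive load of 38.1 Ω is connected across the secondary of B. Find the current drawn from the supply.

After A: V = 240.00 × 1476/227 = 1560.5 V.
After B: V = 1560.5 × 129/1589 = 126.69 V.
I_load = 126.69/38.1 = 3.3252 A, so P_out = 126.69 × 3.3252 = 421.26 W.
All ideal ⇒ P_in = P_out, so I_supply = 421.26/240 = 1.76 A.

I_supply ≈ 1.76 A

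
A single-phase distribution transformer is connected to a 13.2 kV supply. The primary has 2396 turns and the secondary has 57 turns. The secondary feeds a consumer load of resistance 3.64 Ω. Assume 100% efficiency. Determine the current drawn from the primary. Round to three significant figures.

I_p ≈ 2.05 A

V_s = V_p × N_s/N_p = 13200 × 57/2396 = 314.02 V.
I_s = V_s/R = 314.02/3.64 = 86.270 A.
For an ideal transformer I_p N_p = I_s N_s, so I_p = 86.270 × 57/2396 = 2.05 A.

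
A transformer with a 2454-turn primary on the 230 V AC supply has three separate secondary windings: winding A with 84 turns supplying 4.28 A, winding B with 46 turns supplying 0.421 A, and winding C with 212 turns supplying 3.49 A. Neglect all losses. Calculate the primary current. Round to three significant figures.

I_p ≈ 0.456 A

V_A = 230 × 84/2454 = 7.8729 V; V_B = 230 × 46/2454 = 4.3113 V; V_C = 230 × 212/2454 = 19.870 V.
P_out = V_A I_A + V_B I_B + V_C I_C = 7.8729×4.28 + 4.3113×0.421 + 19.870×3.49 = 33.696 + 1.8151 + 69.345 = 104.86 W.
Ideal ⇒ P_in = P_out, so I_p = P_out/V_p = 104.86/230 = 0.456 A.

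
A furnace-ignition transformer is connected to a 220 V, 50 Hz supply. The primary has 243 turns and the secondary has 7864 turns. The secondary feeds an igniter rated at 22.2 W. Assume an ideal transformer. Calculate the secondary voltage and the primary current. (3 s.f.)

V_s ≈ 7120 V, I_p ≈ 0.101 A

V_s = V_p × N_s/N_p = 220 × 7864/243 = 7119.7 V.
I_s = P/V_s = 22.2/7119.7 = 0.0031181 A.
I_p = I_s × N_s/N_p = 0.0031181 × 7864/243 = 0.101 A.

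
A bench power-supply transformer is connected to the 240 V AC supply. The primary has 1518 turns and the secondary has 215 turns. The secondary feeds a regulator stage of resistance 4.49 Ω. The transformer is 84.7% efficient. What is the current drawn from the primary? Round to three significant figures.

V_s = 240 × 215/1518 = 33.992 V.
I_s = V_s/R = 33.992/4.49 = 7.5706 A.
P_out = V_s I_s = 33.992 × 7.5706 = 257.34 W.
P_in = P_out/η = 257.34/0.847 = 303.83 W.
I_p = P_in/V_p = 303.83/240 = 1.27 A.

I_p ≈ 1.27 A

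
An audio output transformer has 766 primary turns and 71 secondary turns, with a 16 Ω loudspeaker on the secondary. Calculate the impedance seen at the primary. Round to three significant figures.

Z_p = (N_p/N_s)² × Z_s = (766/71)² × 16 = 1860 Ω.

Z_p ≈ 1860 Ω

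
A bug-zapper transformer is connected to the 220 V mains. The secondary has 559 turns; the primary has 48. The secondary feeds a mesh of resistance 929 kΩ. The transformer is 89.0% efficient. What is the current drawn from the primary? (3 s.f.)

I_p ≈ 0.0361 A

V_s = 220 × 559/48 = 2562.1 V.
I_s = V_s/R = 2562.1/929000 = 0.0027579 A.
P_out = V_s I_s = 2562.1 × 0.0027579 = 7.0660 W.
P_in = P_out/η = 7.0660/0.890 = 7.9393 W.
I_p = P_in/V_p = 7.9393/220 = 0.0361 A.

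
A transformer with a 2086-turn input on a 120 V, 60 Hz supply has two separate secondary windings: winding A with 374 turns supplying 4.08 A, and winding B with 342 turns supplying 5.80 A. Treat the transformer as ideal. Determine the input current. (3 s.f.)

V_A = 120 × 374/2086 = 21.515 V; V_B = 120 × 342/2086 = 19.674 V.
P_out = V_A I_A + V_B I_B = 21.515×4.08 + 19.674×5.80 = 87.781 + 114.11 = 201.89 W.
Ideal ⇒ P_in = P_out, so I_in = P_out/V_in = 201.89/120 = 1.68 A.

I_in ≈ 1.68 A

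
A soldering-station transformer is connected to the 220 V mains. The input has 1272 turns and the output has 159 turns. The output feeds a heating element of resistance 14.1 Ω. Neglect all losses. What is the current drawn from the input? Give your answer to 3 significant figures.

I_in ≈ 0.244 A

V_out = V_in × N_out/N_in = 220 × 159/1272 = 27.500 V.
I_out = V_out/R = 27.500/14.1 = 1.9504 A.
For an ideal transformer I_in N_in = I_out N_out, so I_in = 1.9504 × 159/1272 = 0.244 A.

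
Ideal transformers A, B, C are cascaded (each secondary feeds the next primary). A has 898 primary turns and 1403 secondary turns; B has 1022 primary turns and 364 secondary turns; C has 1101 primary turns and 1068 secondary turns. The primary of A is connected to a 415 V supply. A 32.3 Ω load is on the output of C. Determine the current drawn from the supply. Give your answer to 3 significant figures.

Secondary of A: V = 415.00 × 1403/898 = 648.38 V.
Secondary of B: V = 648.38 × 364/1022 = 230.93 V.
Secondary of C: V = 230.93 × 1068/1101 = 224.01 V.
I_load = 224.01/32.3 = 6.9352 A, so P_out = 224.01 × 6.9352 = 1553.5 W.
All ideal ⇒ P_in = P_out, so I_supply = 1553.5/415 = 3.74 A.

I_supply ≈ 3.74 A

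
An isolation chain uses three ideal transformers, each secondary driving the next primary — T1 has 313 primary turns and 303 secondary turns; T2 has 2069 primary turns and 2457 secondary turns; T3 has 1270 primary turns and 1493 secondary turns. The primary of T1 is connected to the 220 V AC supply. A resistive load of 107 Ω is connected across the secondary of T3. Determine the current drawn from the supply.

I_supply ≈ 3.76 A

After T1: V = 220.00 × 303/313 = 212.97 V.
After T2: V = 212.97 × 2457/2069 = 252.91 V.
After T3: V = 252.91 × 1493/1270 = 297.32 V.
I_load = 297.32/107 = 2.7787 A, so P_out = 297.32 × 2.7787 = 826.15 W.
All ideal ⇒ P_in = P_out, so I_supply = 826.15/220 = 3.76 A.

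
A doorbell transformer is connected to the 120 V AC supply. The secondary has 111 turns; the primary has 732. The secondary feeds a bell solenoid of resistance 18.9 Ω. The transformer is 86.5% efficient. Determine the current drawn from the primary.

V_s = 120 × 111/732 = 18.197 V.
I_s = V_s/R = 18.197/18.9 = 0.96279 A.
P_out = V_s I_s = 18.197 × 0.96279 = 17.520 W.
P_in = P_out/η = 17.520/0.865 = 20.254 W.
I_p = P_in/V_p = 20.254/120 = 0.169 A.

I_p ≈ 0.169 A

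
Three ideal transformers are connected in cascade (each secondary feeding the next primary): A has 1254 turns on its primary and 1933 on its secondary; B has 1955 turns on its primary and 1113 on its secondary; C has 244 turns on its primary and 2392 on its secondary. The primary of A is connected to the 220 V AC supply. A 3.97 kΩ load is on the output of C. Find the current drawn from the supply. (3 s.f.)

I_supply ≈ 4.10 A

Secondary of A: V = 220.00 × 1933/1254 = 339.12 V.
Secondary of B: V = 339.12 × 1113/1955 = 193.07 V.
Secondary of C: V = 193.07 × 2392/244 = 1892.7 V.
I_load = 1892.7/3970 = 0.47675 A, so P_out = 1892.7 × 0.47675 = 902.33 W.
All ideal ⇒ P_in = P_out, so I_supply = 902.33/220 = 4.10 A.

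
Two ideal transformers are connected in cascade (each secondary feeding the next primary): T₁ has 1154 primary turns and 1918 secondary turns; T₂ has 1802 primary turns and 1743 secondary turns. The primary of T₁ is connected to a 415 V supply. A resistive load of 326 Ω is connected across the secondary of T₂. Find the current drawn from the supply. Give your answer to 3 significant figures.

Secondary of T₁: V = 415.00 × 1918/1154 = 689.75 V.
Secondary of T₂: V = 689.75 × 1743/1802 = 667.17 V.
I_load = 667.17/326 = 2.0465 A, so P_out = 667.17 × 2.0465 = 1365.4 W.
All ideal ⇒ P_in = P_out, so I_supply = 1365.4/415 = 3.29 A.

I_supply ≈ 3.29 A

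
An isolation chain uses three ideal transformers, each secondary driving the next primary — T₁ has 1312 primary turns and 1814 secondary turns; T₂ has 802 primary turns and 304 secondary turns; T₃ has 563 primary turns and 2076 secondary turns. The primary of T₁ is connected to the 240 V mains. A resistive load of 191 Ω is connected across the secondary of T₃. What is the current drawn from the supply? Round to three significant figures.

I_supply ≈ 4.69 A

After T₁: V = 240.00 × 1814/1312 = 331.83 V.
After T₂: V = 331.83 × 304/802 = 125.78 V.
After T₃: V = 125.78 × 2076/563 = 463.80 V.
I_load = 463.80/191 = 2.4283 A, so P_out = 463.80 × 2.4283 = 1126.2 W.
All ideal ⇒ P_in = P_out, so I_supply = 1126.2/240 = 4.69 A.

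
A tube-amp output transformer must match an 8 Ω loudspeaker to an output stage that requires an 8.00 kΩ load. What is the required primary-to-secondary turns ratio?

N_p/N_s ≈ 31.6

Z_p/Z_s = (N_p/N_s)², so N_p/N_s = √(8000/8) = √1000 = 31.6.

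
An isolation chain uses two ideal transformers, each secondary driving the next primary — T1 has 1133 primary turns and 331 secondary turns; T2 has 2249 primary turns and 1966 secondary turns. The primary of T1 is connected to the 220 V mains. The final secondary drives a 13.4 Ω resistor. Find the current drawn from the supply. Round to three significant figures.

I_supply ≈ 1.07 A

After T1: V = 220.00 × 331/1133 = 64.272 V.
After T2: V = 64.272 × 1966/2249 = 56.184 V.
I_load = 56.184/13.4 = 4.1929 A, so P_out = 56.184 × 4.1929 = 235.57 W.
All ideal ⇒ P_in = P_out, so I_supply = 235.57/220 = 1.07 A.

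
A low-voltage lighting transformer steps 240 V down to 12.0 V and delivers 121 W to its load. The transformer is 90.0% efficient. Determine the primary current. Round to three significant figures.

P_in = P_out/η = 121/0.900 = 134.44 W.
I_p = P_in/V_p = 134.44/240 = 0.560 A.

I_p ≈ 0.560 A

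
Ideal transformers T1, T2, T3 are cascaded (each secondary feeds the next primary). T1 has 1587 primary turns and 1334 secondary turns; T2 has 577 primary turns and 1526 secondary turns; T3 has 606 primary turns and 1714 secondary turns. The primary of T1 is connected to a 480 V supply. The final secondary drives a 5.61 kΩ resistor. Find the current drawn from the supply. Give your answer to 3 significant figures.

I_supply ≈ 3.38 A

Secondary of T1: V = 480.00 × 1334/1587 = 403.48 V.
Secondary of T2: V = 403.48 × 1526/577 = 1067.1 V.
Secondary of T3: V = 1067.1 × 1714/606 = 3018.1 V.
I_load = 3018.1/5610 = 0.53799 A, so P_out = 3018.1 × 0.53799 = 1623.7 W.
All ideal ⇒ P_in = P_out, so I_supply = 1623.7/480 = 3.38 A.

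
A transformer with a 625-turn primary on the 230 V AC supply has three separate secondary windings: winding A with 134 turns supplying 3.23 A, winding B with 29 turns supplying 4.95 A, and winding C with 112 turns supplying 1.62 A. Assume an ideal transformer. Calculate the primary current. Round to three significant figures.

V_A = 230 × 134/625 = 49.312 V; V_B = 230 × 29/625 = 10.672 V; V_C = 230 × 112/625 = 41.216 V.
P_out = V_A I_A + V_B I_B + V_C I_C = 49.312×3.23 + 10.672×4.95 + 41.216×1.62 = 159.28 + 52.826 + 66.770 = 278.87 W.
Ideal ⇒ P_in = P_out, so I_p = P_out/V_p = 278.87/230 = 1.21 A.

I_p ≈ 1.21 A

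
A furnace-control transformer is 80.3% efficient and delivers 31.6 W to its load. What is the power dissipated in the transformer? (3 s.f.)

P_loss ≈ 7.75 W

P_in = P_out/η = 31.6/0.803 = 39.3524 W.
P_loss = P_in − P_out = 39.3524 − 31.6 = 7.75 W.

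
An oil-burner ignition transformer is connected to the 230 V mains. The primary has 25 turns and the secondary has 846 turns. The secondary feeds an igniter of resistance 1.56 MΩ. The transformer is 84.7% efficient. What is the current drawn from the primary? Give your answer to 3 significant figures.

I_p ≈ 0.199 A

V_s = 230 × 846/25 = 7783.2 V.
I_s = V_s/R = 7783.2/(1.56×10^6) = 0.0049892 A.
P_out = V_s I_s = 7783.2 × 0.0049892 = 38.832 W.
P_in = P_out/η = 38.832/0.847 = 45.847 W.
I_p = P_in/V_p = 45.847/230 = 0.199 A.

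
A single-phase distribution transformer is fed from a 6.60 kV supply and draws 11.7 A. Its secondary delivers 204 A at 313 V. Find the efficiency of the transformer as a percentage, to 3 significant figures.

P_in = 6600 × 11.7 = 77220.0 W.
P_out = 313 × 204 = 63852.0 W.
η = P_out/P_in = 63852.0/77220.0 = 0.827.

η ≈ 82.7%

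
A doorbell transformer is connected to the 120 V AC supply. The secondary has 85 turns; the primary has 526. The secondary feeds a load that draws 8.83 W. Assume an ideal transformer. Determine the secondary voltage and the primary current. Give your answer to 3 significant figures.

V_s ≈ 19.4 V, I_p ≈ 0.0736 A

V_s = V_p × N_s/N_p = 120 × 85/526 = 19.392 V.
I_s = P/V_s = 8.83/19.392 = 0.45535 A.
I_p = I_s × N_s/N_p = 0.45535 × 85/526 = 0.0736 A.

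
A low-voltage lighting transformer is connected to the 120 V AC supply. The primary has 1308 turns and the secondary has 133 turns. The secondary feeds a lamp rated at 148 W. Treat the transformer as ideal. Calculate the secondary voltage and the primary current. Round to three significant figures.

V_s = V_p × N_s/N_p = 120 × 133/1308 = 12.202 V.
I_s = P/V_s = 148/12.202 = 12.129 A.
I_p = I_s × N_s/N_p = 12.129 × 133/1308 = 1.23 A.

V_s ≈ 12.2 V, I_p ≈ 1.23 A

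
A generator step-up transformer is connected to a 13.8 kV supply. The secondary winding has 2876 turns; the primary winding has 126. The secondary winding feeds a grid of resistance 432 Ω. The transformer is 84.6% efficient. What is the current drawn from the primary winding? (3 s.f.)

V_s = 13800 × 2876/126 = 314990 V.
I_s = V_s/R = 314990/432 = 729.14 A.
P_out = V_s I_s = 314990 × 729.14 = 2.2967×10^8 W.
P_in = P_out/η = 2.2967×10^8/0.846 = 2.7148×10^8 W.
I_p = P_in/V_p = 2.7148×10^8/13800 = 19700 A.

I_p ≈ 19700 A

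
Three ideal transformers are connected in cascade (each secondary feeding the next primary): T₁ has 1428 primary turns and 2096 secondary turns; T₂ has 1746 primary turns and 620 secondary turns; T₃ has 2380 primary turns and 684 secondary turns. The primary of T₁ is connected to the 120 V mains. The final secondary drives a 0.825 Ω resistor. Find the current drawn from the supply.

I_supply ≈ 3.26 A

Secondary of T₁: V = 120.00 × 2096/1428 = 176.13 V.
Secondary of T₂: V = 176.13 × 620/1746 = 62.545 V.
Secondary of T₃: V = 62.545 × 684/2380 = 17.975 V.
I_load = 17.975/0.825 = 21.788 A, so P_out = 17.975 × 21.788 = 391.64 W.
All ideal ⇒ P_in = P_out, so I_supply = 391.64/120 = 3.26 A.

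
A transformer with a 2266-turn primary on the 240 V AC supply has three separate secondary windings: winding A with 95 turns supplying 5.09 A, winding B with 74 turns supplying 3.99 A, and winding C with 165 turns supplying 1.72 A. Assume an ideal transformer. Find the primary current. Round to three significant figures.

I_p ≈ 0.469 A

V_A = 240 × 95/2266 = 10.062 V; V_B = 240 × 74/2266 = 7.8376 V; V_C = 240 × 165/2266 = 17.476 V.
P_out = V_A I_A + V_B I_B + V_C I_C = 10.062×5.09 + 7.8376×3.99 + 17.476×1.72 = 51.214 + 31.272 + 30.058 = 112.54 W.
Ideal ⇒ P_in = P_out, so I_p = P_out/V_p = 112.54/240 = 0.469 A.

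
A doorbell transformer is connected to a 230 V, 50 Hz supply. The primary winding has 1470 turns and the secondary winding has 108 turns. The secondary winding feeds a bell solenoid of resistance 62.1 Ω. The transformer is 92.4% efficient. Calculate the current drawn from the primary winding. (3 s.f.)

I_p ≈ 0.0216 A

V_s = 230 × 108/1470 = 16.898 V.
I_s = V_s/R = 16.898/62.1 = 0.27211 A.
P_out = V_s I_s = 16.898 × 0.27211 = 4.5981 W.
P_in = P_out/η = 4.5981/0.924 = 4.9763 W.
I_p = P_in/V_p = 4.9763/230 = 0.0216 A.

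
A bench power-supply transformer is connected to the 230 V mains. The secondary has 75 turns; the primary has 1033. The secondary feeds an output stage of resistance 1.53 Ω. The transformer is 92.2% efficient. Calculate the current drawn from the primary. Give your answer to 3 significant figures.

V_s = 230 × 75/1033 = 16.699 V.
I_s = V_s/R = 16.699/1.53 = 10.914 A.
P_out = V_s I_s = 16.699 × 10.914 = 182.26 W.
P_in = P_out/η = 182.26/0.922 = 197.68 W.
I_p = P_in/V_p = 197.68/230 = 0.859 A.

I_p ≈ 0.859 A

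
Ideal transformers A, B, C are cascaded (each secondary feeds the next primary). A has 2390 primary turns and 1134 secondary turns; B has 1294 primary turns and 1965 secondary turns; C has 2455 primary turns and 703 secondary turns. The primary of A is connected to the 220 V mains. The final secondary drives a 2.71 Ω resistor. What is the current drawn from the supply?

I_supply ≈ 3.46 A

Secondary of A: V = 220.00 × 1134/2390 = 104.38 V.
Secondary of B: V = 104.38 × 1965/1294 = 158.51 V.
Secondary of C: V = 158.51 × 703/2455 = 45.391 V.
I_load = 45.391/2.71 = 16.749 A, so P_out = 45.391 × 16.749 = 760.27 W.
All ideal ⇒ P_in = P_out, so I_supply = 760.27/220 = 3.46 A.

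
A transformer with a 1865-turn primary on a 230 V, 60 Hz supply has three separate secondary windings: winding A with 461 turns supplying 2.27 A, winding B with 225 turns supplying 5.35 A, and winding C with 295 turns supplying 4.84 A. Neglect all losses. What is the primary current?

V_A = 230 × 461/1865 = 56.853 V; V_B = 230 × 225/1865 = 27.748 V; V_C = 230 × 295/1865 = 36.381 V.
P_out = V_A I_A + V_B I_B + V_C I_C = 56.853×2.27 + 27.748×5.35 + 36.381×4.84 = 129.06 + 148.45 + 176.08 = 453.59 W.
Ideal ⇒ P_in = P_out, so I_p = P_out/V_p = 453.59/230 = 1.97 A.

I_p ≈ 1.97 A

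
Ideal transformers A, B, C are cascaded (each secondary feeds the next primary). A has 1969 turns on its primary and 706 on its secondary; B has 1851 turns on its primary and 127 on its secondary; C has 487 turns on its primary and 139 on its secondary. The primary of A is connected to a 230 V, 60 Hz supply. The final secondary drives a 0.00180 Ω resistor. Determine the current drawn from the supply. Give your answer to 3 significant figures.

I_supply ≈ 6.30 A

Secondary of A: V = 230.00 × 706/1969 = 82.468 V.
Secondary of B: V = 82.468 × 127/1851 = 5.6583 V.
Secondary of C: V = 5.6583 × 139/487 = 1.6150 V.
I_load = 1.6150/0.00180 = 897.22 A, so P_out = 1.6150 × 897.22 = 1449.0 W.
All ideal ⇒ P_in = P_out, so I_supply = 1449.0/230 = 6.30 A.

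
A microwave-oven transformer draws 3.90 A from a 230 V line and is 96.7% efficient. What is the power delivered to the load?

P_in = V_p I_p = 230 × 3.90 = 897.00 W.
P_out = η P_in = 0.967 × 897.00 = 867 W.

P_out ≈ 867 W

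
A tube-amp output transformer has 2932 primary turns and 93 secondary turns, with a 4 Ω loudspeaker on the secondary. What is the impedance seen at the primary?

Z_p = (N_p/N_s)² × Z_s = (2932/93)² × 4 = 3980 Ω.

Z_p ≈ 3980 Ω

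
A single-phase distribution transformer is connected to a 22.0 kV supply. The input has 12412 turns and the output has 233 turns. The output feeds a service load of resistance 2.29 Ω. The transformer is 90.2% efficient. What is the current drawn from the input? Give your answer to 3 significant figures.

V_out = 22000 × 233/12412 = 412.99 V.
I_out = V_out/R = 412.99/2.29 = 180.34 A.
P_out = V_out I_out = 412.99 × 180.34 = 74480 W.
P_in = P_out/η = 74480/0.902 = 82572 W.
I_in = P_in/V_in = 82572/22000 = 3.75 A.

I_in ≈ 3.75 A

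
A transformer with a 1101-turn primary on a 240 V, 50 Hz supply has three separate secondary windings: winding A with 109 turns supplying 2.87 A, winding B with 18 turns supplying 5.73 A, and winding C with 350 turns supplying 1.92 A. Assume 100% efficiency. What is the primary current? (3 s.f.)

I_p ≈ 0.988 A

V_A = 240 × 109/1101 = 23.760 V; V_B = 240 × 18/1101 = 3.9237 V; V_C = 240 × 350/1101 = 76.294 V.
P_out = V_A I_A + V_B I_B + V_C I_C = 23.760×2.87 + 3.9237×5.73 + 76.294×1.92 = 68.192 + 22.483 + 146.49 = 237.16 W.
Ideal ⇒ P_in = P_out, so I_p = P_out/V_p = 237.16/240 = 0.988 A.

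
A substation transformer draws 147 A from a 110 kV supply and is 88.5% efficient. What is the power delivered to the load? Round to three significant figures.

P_in = V_in I_in = 110000 × 147 = 1.6170×10^7 W.
P_out = η P_in = 0.885 × 1.6170×10^7 = 1.43×10^7 W.

P_out ≈ 1.43×10^7 W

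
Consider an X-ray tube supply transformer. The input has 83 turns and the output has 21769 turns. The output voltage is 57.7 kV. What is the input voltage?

V_in/V_out = N_in/N_out, so V_in = 57700 × 83/21769 = 220 V.

V_in ≈ 220 V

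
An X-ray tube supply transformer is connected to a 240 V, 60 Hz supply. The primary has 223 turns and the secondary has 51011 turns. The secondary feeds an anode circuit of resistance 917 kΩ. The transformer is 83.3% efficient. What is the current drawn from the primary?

I_p ≈ 16.4 A

V_s = 240 × 51011/223 = 54900 V.
I_s = V_s/R = 54900/917000 = 0.059869 A.
P_out = V_s I_s = 54900 × 0.059869 = 3286.8 W.
P_in = P_out/η = 3286.8/0.833 = 3945.7 W.
I_p = P_in/V_p = 3945.7/240 = 16.4 A.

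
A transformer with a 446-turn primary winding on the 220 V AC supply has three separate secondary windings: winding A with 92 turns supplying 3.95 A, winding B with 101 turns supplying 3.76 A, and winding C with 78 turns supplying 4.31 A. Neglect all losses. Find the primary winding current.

V_A = 220 × 92/446 = 45.381 V; V_B = 220 × 101/446 = 49.821 V; V_C = 220 × 78/446 = 38.475 V.
P_out = V_A I_A + V_B I_B + V_C I_C = 45.381×3.95 + 49.821×3.76 + 38.475×4.31 = 179.26 + 187.33 + 165.83 = 532.41 W.
Ideal ⇒ P_in = P_out, so I_p = P_out/V_p = 532.41/220 = 2.42 A.

I_p ≈ 2.42 A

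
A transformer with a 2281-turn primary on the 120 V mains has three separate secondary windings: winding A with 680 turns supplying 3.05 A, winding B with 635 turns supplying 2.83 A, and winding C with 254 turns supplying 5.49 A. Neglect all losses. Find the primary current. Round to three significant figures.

V_A = 120 × 680/2281 = 35.774 V; V_B = 120 × 635/2281 = 33.406 V; V_C = 120 × 254/2281 = 13.363 V.
P_out = V_A I_A + V_B I_B + V_C I_C = 35.774×3.05 + 33.406×2.83 + 13.363×5.49 = 109.11 + 94.540 + 73.360 = 277.01 W.
Ideal ⇒ P_in = P_out, so I_p = P_out/V_p = 277.01/120 = 2.31 A.

I_p ≈ 2.31 A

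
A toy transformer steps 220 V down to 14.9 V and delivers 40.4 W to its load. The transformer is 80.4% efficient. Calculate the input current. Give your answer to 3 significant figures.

I_in ≈ 0.228 A

P_in = P_out/η = 40.4/0.804 = 50.249 W.
I_in = P_in/V_in = 50.249/220 = 0.228 A.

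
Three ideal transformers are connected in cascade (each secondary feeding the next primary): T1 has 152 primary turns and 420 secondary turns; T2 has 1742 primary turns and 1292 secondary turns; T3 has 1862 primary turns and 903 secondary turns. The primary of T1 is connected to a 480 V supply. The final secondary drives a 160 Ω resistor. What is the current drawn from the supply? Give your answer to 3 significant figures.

I_supply ≈ 2.96 A

Secondary of T1: V = 480.00 × 420/152 = 1326.3 V.
Secondary of T2: V = 1326.3 × 1292/1742 = 983.70 V.
Secondary of T3: V = 983.70 × 903/1862 = 477.06 V.
I_load = 477.06/160 = 2.9816 A, so P_out = 477.06 × 2.9816 = 1422.4 W.
All ideal ⇒ P_in = P_out, so I_supply = 1422.4/480 = 2.96 A.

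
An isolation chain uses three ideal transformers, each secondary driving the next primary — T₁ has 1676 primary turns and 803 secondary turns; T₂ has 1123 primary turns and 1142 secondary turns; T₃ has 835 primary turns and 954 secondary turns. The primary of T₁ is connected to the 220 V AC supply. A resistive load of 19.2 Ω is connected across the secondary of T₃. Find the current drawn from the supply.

I_supply ≈ 3.55 A

Secondary of T₁: V = 220.00 × 803/1676 = 105.41 V.
Secondary of T₂: V = 105.41 × 1142/1123 = 107.19 V.
Secondary of T₃: V = 107.19 × 954/835 = 122.47 V.
I_load = 122.47/19.2 = 6.3784 A, so P_out = 122.47 × 6.3784 = 781.13 W.
All ideal ⇒ P_in = P_out, so I_supply = 781.13/220 = 3.55 A.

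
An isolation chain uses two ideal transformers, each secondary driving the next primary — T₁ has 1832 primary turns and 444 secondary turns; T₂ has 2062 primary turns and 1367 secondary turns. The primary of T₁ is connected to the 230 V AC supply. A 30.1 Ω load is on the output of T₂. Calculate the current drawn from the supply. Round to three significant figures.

Secondary of T₁: V = 230.00 × 444/1832 = 55.742 V.
Secondary of T₂: V = 55.742 × 1367/2062 = 36.954 V.
I_load = 36.954/30.1 = 1.2277 A, so P_out = 36.954 × 1.2277 = 45.369 W.
All ideal ⇒ P_in = P_out, so I_supply = 45.369/230 = 0.197 A.

I_supply ≈ 0.197 A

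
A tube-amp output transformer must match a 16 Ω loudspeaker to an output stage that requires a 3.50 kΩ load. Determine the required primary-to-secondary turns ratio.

Z_p/Z_s = (N_p/N_s)², so N_p/N_s = √(3500/16) = √219 = 14.8.

N_p/N_s ≈ 14.8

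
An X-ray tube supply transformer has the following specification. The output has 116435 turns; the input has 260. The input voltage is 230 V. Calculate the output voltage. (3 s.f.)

V_out/V_in = N_out/N_in, so V_out = 230 × 116435/260 = 103000 V.

V_out ≈ 103000 V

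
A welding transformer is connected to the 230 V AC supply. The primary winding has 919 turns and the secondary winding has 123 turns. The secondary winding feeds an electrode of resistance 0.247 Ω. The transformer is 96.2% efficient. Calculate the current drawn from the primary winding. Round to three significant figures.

V_s = 230 × 123/919 = 30.783 V.
I_s = V_s/R = 30.783/0.247 = 124.63 A.
P_out = V_s I_s = 30.783 × 124.63 = 3836.5 W.
P_in = P_out/η = 3836.5/0.962 = 3988.1 W.
I_p = P_in/V_p = 3988.1/230 = 17.3 A.

I_p ≈ 17.3 A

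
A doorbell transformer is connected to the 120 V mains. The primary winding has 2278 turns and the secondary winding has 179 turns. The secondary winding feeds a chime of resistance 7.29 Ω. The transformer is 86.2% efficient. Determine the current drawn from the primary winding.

I_p ≈ 0.118 A

V_s = 120 × 179/2278 = 9.4293 V.
I_s = V_s/R = 9.4293/7.29 = 1.2935 A.
P_out = V_s I_s = 9.4293 × 1.2935 = 12.196 W.
P_in = P_out/η = 12.196/0.862 = 14.149 W.
I_p = P_in/V_p = 14.149/120 = 0.118 A.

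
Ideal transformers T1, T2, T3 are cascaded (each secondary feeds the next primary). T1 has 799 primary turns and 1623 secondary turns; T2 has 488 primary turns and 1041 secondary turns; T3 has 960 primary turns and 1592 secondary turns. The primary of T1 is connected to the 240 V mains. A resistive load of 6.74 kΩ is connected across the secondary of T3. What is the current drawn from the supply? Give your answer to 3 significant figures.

I_supply ≈ 1.84 A

After T1: V = 240.00 × 1623/799 = 487.51 V.
After T2: V = 487.51 × 1041/488 = 1040.0 V.
After T3: V = 1040.0 × 1592/960 = 1724.6 V.
I_load = 1724.6/6740 = 0.25587 A, so P_out = 1724.6 × 0.25587 = 441.28 W.
All ideal ⇒ P_in = P_out, so I_supply = 441.28/240 = 1.84 A.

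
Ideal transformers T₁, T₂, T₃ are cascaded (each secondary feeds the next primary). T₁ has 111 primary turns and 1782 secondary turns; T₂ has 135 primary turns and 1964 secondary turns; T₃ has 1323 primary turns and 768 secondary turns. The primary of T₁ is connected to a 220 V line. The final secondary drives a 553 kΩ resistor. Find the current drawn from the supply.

I_supply ≈ 7.31 A

Secondary of T₁: V = 220.00 × 1782/111 = 3531.9 V.
Secondary of T₂: V = 3531.9 × 1964/135 = 51382 V.
Secondary of T₃: V = 51382 × 768/1323 = 29827 V.
I_load = 29827/553000 = 0.053938 A, so P_out = 29827 × 0.053938 = 1608.8 W.
All ideal ⇒ P_in = P_out, so I_supply = 1608.8/220 = 7.31 A.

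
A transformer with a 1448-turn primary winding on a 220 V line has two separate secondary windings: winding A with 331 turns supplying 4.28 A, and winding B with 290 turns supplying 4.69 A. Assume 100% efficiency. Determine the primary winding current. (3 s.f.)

I_p ≈ 1.92 A

V_A = 220 × 331/1448 = 50.290 V; V_B = 220 × 290/1448 = 44.061 V.
P_out = V_A I_A + V_B I_B = 50.290×4.28 + 44.061×4.69 = 215.24 + 206.65 = 421.89 W.
Ideal ⇒ P_in = P_out, so I_p = P_out/V_p = 421.89/220 = 1.92 A.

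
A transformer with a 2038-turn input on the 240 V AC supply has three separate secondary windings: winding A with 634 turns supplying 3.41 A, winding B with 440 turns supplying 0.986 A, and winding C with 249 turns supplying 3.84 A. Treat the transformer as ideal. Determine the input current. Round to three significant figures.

I_in ≈ 1.74 A

V_A = 240 × 634/2038 = 74.661 V; V_B = 240 × 440/2038 = 51.816 V; V_C = 240 × 249/2038 = 29.323 V.
P_out = V_A I_A + V_B I_B + V_C I_C = 74.661×3.41 + 51.816×0.986 + 29.323×3.84 = 254.60 + 51.090 + 112.60 = 418.29 W.
Ideal ⇒ P_in = P_out, so I_in = P_out/V_in = 418.29/240 = 1.74 A.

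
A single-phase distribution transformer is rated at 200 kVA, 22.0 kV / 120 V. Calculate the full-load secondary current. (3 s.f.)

I_s = S/V_s = 200000/120 = 1670 A.

I_s ≈ 1670 A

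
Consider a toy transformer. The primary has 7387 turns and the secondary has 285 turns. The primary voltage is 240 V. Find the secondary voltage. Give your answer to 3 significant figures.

V_s ≈ 9.26 V

V_s/V_p = N_s/N_p, so V_s = 240 × 285/7387 = 9.26 V.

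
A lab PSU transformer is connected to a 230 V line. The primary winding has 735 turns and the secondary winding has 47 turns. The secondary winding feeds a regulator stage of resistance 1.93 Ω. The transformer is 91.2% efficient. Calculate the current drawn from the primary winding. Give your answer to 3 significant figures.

I_p ≈ 0.534 A

V_s = 230 × 47/735 = 14.707 V.
I_s = V_s/R = 14.707/1.93 = 7.6205 A.
P_out = V_s I_s = 14.707 × 7.6205 = 112.08 W.
P_in = P_out/η = 112.08/0.912 = 122.89 W.
I_p = P_in/V_p = 122.89/230 = 0.534 A.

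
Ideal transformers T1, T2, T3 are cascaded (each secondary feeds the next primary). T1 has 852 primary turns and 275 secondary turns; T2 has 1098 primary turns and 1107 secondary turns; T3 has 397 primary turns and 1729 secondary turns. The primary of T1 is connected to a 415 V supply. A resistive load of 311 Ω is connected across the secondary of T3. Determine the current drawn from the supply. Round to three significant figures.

I_supply ≈ 2.68 A

After T1: V = 415.00 × 275/852 = 133.95 V.
After T2: V = 133.95 × 1107/1098 = 135.05 V.
After T3: V = 135.05 × 1729/397 = 588.15 V.
I_load = 588.15/311 = 1.8912 A, so P_out = 588.15 × 1.8912 = 1112.3 W.
All ideal ⇒ P_in = P_out, so I_supply = 1112.3/415 = 2.68 A.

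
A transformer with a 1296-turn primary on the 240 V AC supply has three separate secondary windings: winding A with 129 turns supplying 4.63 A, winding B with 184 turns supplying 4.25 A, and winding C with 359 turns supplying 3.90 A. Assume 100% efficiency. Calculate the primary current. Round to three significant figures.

V_A = 240 × 129/1296 = 23.889 V; V_B = 240 × 184/1296 = 34.074 V; V_C = 240 × 359/1296 = 66.481 V.
P_out = V_A I_A + V_B I_B + V_C I_C = 23.889×4.63 + 34.074×4.25 + 66.481×3.90 = 110.61 + 144.81 + 259.28 = 514.70 W.
Ideal ⇒ P_in = P_out, so I_p = P_out/V_p = 514.70/240 = 2.14 A.

I_p ≈ 2.14 A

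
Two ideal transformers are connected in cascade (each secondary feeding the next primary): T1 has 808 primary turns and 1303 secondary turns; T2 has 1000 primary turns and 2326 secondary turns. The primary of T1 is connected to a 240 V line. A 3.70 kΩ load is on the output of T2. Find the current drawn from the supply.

After T1: V = 240.00 × 1303/808 = 387.03 V.
After T2: V = 387.03 × 2326/1000 = 900.23 V.
I_load = 900.23/3700 = 0.24331 A, so P_out = 900.23 × 0.24331 = 219.03 W.
All ideal ⇒ P_in = P_out, so I_supply = 219.03/240 = 0.913 A.

I_supply ≈ 0.913 A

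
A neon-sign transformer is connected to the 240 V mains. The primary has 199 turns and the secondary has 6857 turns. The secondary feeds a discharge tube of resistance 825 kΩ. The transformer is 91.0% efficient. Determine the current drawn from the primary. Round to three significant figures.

I_p ≈ 0.380 A

V_s = 240 × 6857/199 = 8269.7 V.
I_s = V_s/R = 8269.7/825000 = 0.010024 A.
P_out = V_s I_s = 8269.7 × 0.010024 = 82.895 W.
P_in = P_out/η = 82.895/0.910 = 91.094 W.
I_p = P_in/V_p = 91.094/240 = 0.380 A.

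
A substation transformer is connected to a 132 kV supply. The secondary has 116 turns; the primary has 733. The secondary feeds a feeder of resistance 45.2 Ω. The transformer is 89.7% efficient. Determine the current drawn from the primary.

I_p ≈ 81.5 A

V_s = 132000 × 116/733 = 20889 V.
I_s = V_s/R = 20889/45.2 = 462.16 A.
P_out = V_s I_s = 20889 × 462.16 = 9.6542×10^6 W.
P_in = P_out/η = 9.6542×10^6/0.897 = 1.0763×10^7 W.
I_p = P_in/V_p = 1.0763×10^7/132000 = 81.5 A.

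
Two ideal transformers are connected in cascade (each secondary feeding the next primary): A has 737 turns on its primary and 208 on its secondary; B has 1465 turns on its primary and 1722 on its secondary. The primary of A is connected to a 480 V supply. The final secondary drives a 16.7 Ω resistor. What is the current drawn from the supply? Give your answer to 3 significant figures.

Secondary of A: V = 480.00 × 208/737 = 135.47 V.
Secondary of B: V = 135.47 × 1722/1465 = 159.23 V.
I_load = 159.23/16.7 = 9.5349 A, so P_out = 159.23 × 9.5349 = 1518.3 W.
All ideal ⇒ P_in = P_out, so I_supply = 1518.3/480 = 3.16 A.

I_supply ≈ 3.16 A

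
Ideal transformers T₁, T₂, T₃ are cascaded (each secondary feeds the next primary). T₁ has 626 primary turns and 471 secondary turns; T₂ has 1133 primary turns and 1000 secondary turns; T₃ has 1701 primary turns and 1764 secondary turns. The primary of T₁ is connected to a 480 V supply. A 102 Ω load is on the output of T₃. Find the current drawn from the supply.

Secondary of T₁: V = 480.00 × 471/626 = 361.15 V.
Secondary of T₂: V = 361.15 × 1000/1133 = 318.76 V.
Secondary of T₃: V = 318.76 × 1764/1701 = 330.56 V.
I_load = 330.56/102 = 3.2408 A, so P_out = 330.56 × 3.2408 = 1071.3 W.
All ideal ⇒ P_in = P_out, so I_supply = 1071.3/480 = 2.23 A.

I_supply ≈ 2.23 A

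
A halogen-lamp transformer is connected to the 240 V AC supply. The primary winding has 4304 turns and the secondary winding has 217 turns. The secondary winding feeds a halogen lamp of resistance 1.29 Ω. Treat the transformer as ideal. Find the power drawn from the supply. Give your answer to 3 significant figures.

V_s = V_p × N_s/N_p = 240 × 217/4304 = 12.100 V.
I_s = V_s/R = 12.100/1.29 = 9.3801 A.
I_p = I_s × N_s/N_p = 9.3801 × 217/4304 = 0.47293 A.
P = V_p I_p = 240 × 0.47293 = 114 W.

P ≈ 114 W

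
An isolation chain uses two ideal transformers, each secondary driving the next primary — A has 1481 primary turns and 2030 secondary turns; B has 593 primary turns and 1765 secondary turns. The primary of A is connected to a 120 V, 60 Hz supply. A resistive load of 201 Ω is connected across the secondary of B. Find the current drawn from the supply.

Secondary of A: V = 120.00 × 2030/1481 = 164.48 V.
Secondary of B: V = 164.48 × 1765/593 = 489.57 V.
I_load = 489.57/201 = 2.4357 A, so P_out = 489.57 × 2.4357 = 1192.4 W.
All ideal ⇒ P_in = P_out, so I_supply = 1192.4/120 = 9.94 A.

I_supply ≈ 9.94 A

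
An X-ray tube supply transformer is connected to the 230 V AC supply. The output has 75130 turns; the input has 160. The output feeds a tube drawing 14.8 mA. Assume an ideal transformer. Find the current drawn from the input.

For an ideal transformer I_in N_in = I_out N_out, so I_in = 0.0148 × 75130/160 = 6.95 A.

I_in ≈ 6.95 A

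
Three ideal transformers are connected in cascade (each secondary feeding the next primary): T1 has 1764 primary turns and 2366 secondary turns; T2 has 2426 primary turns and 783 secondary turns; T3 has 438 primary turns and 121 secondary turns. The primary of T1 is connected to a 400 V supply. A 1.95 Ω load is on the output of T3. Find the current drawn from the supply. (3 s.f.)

I_supply ≈ 2.93 A

Secondary of T1: V = 400.00 × 2366/1764 = 536.51 V.
Secondary of T2: V = 536.51 × 783/2426 = 173.16 V.
Secondary of T3: V = 173.16 × 121/438 = 47.836 V.
I_load = 47.836/1.95 = 24.531 A, so P_out = 47.836 × 24.531 = 1173.5 W.
All ideal ⇒ P_in = P_out, so I_supply = 1173.5/400 = 2.93 A.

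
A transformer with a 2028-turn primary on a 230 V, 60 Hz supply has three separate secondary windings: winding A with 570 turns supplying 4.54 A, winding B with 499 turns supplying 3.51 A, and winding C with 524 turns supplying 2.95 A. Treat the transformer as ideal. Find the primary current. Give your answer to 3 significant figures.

I_p ≈ 2.90 A

V_A = 230 × 570/2028 = 64.645 V; V_B = 230 × 499/2028 = 56.593 V; V_C = 230 × 524/2028 = 59.428 V.
P_out = V_A I_A + V_B I_B + V_C I_C = 64.645×4.54 + 56.593×3.51 + 59.428×2.95 = 293.49 + 198.64 + 175.31 = 667.44 W.
Ideal ⇒ P_in = P_out, so I_p = P_out/V_p = 667.44/230 = 2.90 A.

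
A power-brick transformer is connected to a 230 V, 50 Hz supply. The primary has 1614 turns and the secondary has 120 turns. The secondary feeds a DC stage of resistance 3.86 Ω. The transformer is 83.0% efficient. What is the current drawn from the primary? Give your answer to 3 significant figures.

I_p ≈ 0.397 A

V_s = 230 × 120/1614 = 17.100 V.
I_s = V_s/R = 17.100/3.86 = 4.4301 A.
P_out = V_s I_s = 17.100 × 4.4301 = 75.757 W.
P_in = P_out/η = 75.757/0.830 = 91.274 W.
I_p = P_in/V_p = 91.274/230 = 0.397 A.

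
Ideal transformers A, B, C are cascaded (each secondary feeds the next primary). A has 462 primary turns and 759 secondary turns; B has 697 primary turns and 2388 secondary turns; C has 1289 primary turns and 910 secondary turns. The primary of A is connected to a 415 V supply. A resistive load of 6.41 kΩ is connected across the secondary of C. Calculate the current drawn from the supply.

I_supply ≈ 1.02 A

Secondary of A: V = 415.00 × 759/462 = 681.79 V.
Secondary of B: V = 681.79 × 2388/697 = 2335.9 V.
Secondary of C: V = 2335.9 × 910/1289 = 1649.1 V.
I_load = 1649.1/6410 = 0.25726 A, so P_out = 1649.1 × 0.25726 = 424.25 W.
All ideal ⇒ P_in = P_out, so I_supply = 424.25/415 = 1.02 A.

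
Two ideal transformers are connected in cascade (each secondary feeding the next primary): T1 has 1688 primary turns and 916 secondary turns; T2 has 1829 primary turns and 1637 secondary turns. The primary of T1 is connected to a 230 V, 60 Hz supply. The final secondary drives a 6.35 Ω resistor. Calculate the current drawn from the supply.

After T1: V = 230.00 × 916/1688 = 124.81 V.
After T2: V = 124.81 × 1637/1829 = 111.71 V.
I_load = 111.71/6.35 = 17.592 A, so P_out = 111.71 × 17.592 = 1965.2 W.
All ideal ⇒ P_in = P_out, so I_supply = 1965.2/230 = 8.54 A.

I_supply ≈ 8.54 A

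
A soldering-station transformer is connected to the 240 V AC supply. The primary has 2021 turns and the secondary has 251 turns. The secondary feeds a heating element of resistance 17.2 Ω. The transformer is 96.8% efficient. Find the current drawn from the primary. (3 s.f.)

V_s = 240 × 251/2021 = 29.807 V.
I_s = V_s/R = 29.807/17.2 = 1.7330 A.
P_out = V_s I_s = 29.807 × 1.7330 = 51.655 W.
P_in = P_out/η = 51.655/0.968 = 53.362 W.
I_p = P_in/V_p = 53.362/240 = 0.222 A.

I_p ≈ 0.222 A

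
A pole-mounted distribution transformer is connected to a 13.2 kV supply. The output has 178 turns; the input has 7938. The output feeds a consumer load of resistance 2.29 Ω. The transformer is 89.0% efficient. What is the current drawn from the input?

V_out = 13200 × 178/7938 = 295.99 V.
I_out = V_out/R = 295.99/2.29 = 129.26 A.
P_out = V_out I_out = 295.99 × 129.26 = 38259 W.
P_in = P_out/η = 38259/0.890 = 42987 W.
I_in = P_in/V_in = 42987/13200 = 3.26 A.

I_in ≈ 3.26 A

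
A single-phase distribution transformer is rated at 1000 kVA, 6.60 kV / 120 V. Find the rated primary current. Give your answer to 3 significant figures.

I_p ≈ 152 A

I_p = S/V_p = 1000000/6600 = 152 A.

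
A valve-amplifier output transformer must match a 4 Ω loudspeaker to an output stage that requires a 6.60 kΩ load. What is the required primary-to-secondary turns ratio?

N_p/N_s ≈ 40.6

Z_p/Z_s = (N_p/N_s)², so N_p/N_s = √(6600/4) = √1650 = 40.6.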